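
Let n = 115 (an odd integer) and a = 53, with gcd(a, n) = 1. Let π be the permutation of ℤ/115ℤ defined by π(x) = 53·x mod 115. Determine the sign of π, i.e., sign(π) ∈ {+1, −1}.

+1

Start at x=67: 67 → 101 → 63 → 4 → 97 → 81 → 38 → … (one orbit).
Cycle lengths of π_53 on ℤ/115ℤ: [44, 44, 22, 4, 1]; 5 cycles in total.
Σ(ℓ_i−1) = 115−5 = 110; sign = (−1)^110 = +1.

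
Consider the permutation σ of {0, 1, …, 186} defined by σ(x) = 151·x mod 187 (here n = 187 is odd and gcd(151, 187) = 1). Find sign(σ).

-1

Start at x=83: 83 → 4 → 43 → 135 → 2 → 115 → 161 → … (one orbit).
Cycle lengths of π_151 on ℤ/187ℤ: [40, 40, 40, 40, 10, 8, 8, 1]; 8 cycles in total.
sign(π) = (−1)^{n − #cycles} = (−1)^{187−8} = (−1)^179 = -1.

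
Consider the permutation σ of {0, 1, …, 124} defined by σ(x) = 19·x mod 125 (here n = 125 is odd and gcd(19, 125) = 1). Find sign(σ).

+1

Orbit of 66 under x↦19x: [66, 4, 76, 69, 61, 34, 21]… (length divides ord_125(19)).
7 cycles of lengths [50, 50, 10, 10, 2, 2, 1].
125 − 7 = 118 transpositions; sign(π) = (−1)^118 = +1.
Check: (19/125) = +1 by Zolotarev.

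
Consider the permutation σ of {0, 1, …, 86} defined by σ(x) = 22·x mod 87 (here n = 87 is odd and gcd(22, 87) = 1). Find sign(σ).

Start at x=64: 64 → 16 → 4 → 1 → 22 → 49 → 34 → … (one orbit).
Decompose π into cycles: lengths [14, 14, 14, 14, 14, 14, 1, 1, 1] (9 cycles, including the fixed point 0).
With 9 cycles on 87 points, sign = (−1)^{87−9} = +1.
Via Zolotarev, sign(π_{22}) = (22|87) = +1.

+1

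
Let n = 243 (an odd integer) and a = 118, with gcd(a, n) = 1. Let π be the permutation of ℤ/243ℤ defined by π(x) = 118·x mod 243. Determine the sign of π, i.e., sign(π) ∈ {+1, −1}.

+1

Start at x=199: 199 → 154 → 190 → 64 → 19 → 55 → 172 → … (one orbit).
Cycle type of π: 27×6 + 9×6 + 3×6 + 1×9; total 27 cycles.
Σ(ℓ_i−1) = 243−27 = 216; sign = (−1)^216 = +1.
The Jacobi symbol (118|243) = +1 (Zolotarev) agrees.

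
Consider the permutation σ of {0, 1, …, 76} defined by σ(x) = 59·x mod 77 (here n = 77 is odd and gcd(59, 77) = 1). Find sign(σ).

Start at x=26: 26 → 71 → 31 → 58 → 34 → 4 → 5 → … (one orbit).
Decompose π into cycles: lengths [30, 30, 6, 5, 5, 1] (6 cycles, including the fixed point 0).
77 − 6 = 71 transpositions; sign(π) = (−1)^71 = -1.
Zolotarev: (59|77) = -1, matching the cycle-count sign.

-1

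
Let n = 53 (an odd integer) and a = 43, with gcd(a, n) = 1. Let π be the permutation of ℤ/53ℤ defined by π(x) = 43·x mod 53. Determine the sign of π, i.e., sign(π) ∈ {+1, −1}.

+1

Orbit of 44 under x↦43x: [44, 37, 1, 43, 47, 7, 36]… (length divides ord_53(43)).
3 cycles of lengths [26, 26, 1].
sign(π) = (−1)^{n − #cycles} = (−1)^{53−3} = (−1)^50 = +1.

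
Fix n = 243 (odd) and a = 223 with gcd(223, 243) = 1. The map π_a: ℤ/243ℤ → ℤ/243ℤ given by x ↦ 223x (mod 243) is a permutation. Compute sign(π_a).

+1

Trace 163: π^k(163) = [163, 142, 76, 181, 25, 229, 37] for k=0..6.
π_223 has 11 disjoint cycles with lengths [81, 81, 27, 27, 9, 9, 3, 3, 1, 1, 1] on {0,…,242}.
sign(π) = (−1)^{n − #cycles} = (−1)^{243−11} = (−1)^232 = +1.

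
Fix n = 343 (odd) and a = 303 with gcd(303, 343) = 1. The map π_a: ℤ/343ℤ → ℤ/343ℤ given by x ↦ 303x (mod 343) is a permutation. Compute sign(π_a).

+1

Trace 333: π^k(333) = [333, 57, 121, 305, 148, 254, 130] for k=0..6.
Cycle lengths of π_303 on ℤ/343ℤ: [147, 147, 21, 21, 3, 3, 1]; 7 cycles in total.
343 − 7 = 336 transpositions; sign(π) = (−1)^336 = +1.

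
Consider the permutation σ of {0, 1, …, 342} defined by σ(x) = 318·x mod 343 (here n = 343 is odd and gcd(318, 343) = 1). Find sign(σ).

Trace 96: π^k(96) = [96, 1, 318, 282, 153, 291, 271] for k=0..6.
Cycle lengths of π_318 on ℤ/343ℤ: [294, 42, 6, 1]; 4 cycles in total.
Σ(ℓ_i−1) = 343−4 = 339; sign = (−1)^339 = -1.
The Jacobi symbol (318|343) = -1 (Zolotarev) agrees.

-1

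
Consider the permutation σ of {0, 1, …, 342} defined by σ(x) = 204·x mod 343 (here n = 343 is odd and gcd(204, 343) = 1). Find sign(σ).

+1

Start at x=22: 22 → 29 → 85 → 190 → 1 → 204 → 113 → … (one orbit).
The orbit structure of x ↦ 204x mod 343: 19 orbits of sizes [49, 49, 49, 49, 49, 49, 7, 7, 7, 7, 7, 7, 1, 1, 1, 1, 1, 1, 1].
sign(π) = (−1)^{n − #cycles} = (−1)^{343−19} = (−1)^324 = +1.
Zolotarev: (204|343) = +1, matching the cycle-count sign.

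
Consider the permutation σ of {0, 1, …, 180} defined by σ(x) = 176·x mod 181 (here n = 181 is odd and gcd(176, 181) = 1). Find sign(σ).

+1

Orbit of 67 under x↦176x: [67, 27, 46, 132, 64, 42, 152]… (length divides ord_181(176)).
Cycle lengths of π_176 on ℤ/181ℤ: [30, 30, 30, 30, 30, 30, 1]; 7 cycles in total.
sign(π) = (−1)^{n − #cycles} = (−1)^{181−7} = (−1)^174 = +1.
(176|181)_J = +1 (Zolotarev's lemma cross-check).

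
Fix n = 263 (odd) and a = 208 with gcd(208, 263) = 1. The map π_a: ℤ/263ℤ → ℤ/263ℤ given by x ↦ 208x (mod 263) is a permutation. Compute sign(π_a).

Trace 26: π^k(26) = [26, 148, 13, 74, 138, 37, 69] for k=0..6.
Cycle lengths of π_208 on ℤ/263ℤ: [131, 131, 1]; 3 cycles in total.
n − c = 263 − 3 = 260; sign = (−1)^260 = +1.

+1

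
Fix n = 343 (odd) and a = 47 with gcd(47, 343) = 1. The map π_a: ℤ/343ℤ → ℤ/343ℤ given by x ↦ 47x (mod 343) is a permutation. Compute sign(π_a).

Trace 242: π^k(242) = [242, 55, 184, 73, 1, 47, 151] for k=0..6.
Decompose π into cycles: lengths [294, 42, 6, 1] (4 cycles, including the fixed point 0).
With 4 cycles on 343 points, sign = (−1)^{343−4} = -1.
The Jacobi symbol (47|343) = -1 (Zolotarev) agrees.

-1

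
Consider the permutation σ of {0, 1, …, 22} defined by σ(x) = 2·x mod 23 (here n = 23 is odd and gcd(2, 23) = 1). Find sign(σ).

+1

Start at x=2: 2 → 4 → 8 → 16 → 9 → 18 → 13 → … (one orbit).
π_2 has 3 disjoint cycles with lengths [11, 11, 1] on {0,…,22}.
sign(π) = (−1)^{n − #cycles} = (−1)^{23−3} = (−1)^20 = +1.
Via Zolotarev, sign(π_{2}) = (2|23) = +1.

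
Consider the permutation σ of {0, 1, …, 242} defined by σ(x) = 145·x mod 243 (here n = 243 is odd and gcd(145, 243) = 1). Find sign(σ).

Orbit of 154 under x↦145x: [154, 217, 118, 100, 163, 64, 46]… (length divides ord_243(145)).
Cycle type of π: 27×6 + 9×6 + 3×6 + 1×9; total 27 cycles.
sign(π) = (−1)^{n − #cycles} = (−1)^{243−27} = (−1)^216 = +1.

+1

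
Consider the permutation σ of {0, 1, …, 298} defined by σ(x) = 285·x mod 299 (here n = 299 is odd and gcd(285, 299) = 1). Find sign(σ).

+1

Orbit of 170 under x↦285x: [170, 12, 131, 259, 261, 233, 27]… (length divides ord_299(285)).
Cycle lengths of π_285 on ℤ/299ℤ: [22, 22, 22, 22, 22, 22, 22, 22, 22, 22, 22, 22, 11, 11, 2, 2, 2, 2, 2, 2, 1]; 21 cycles in total.
sign(π) = (−1)^{n − #cycles} = (−1)^{299−21} = (−1)^278 = +1.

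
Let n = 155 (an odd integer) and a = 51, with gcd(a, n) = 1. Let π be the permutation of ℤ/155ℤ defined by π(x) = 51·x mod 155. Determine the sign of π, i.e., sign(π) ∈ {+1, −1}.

+1

Start at x=1: 1 → 51 → 121 → 126 → 71 → 56 → 66 → … (one orbit).
π_51 has 15 disjoint cycles with lengths [15, 15, 15, 15, 15, 15, 15, 15, 15, 15, 1, 1, 1, 1, 1] on {0,…,154}.
With 15 cycles on 155 points, sign = (−1)^{155−15} = +1.
Zolotarev: (51|155) = +1, matching the cycle-count sign.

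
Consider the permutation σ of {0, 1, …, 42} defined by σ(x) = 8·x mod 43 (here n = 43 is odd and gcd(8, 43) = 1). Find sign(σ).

-1

Trace 21: π^k(21) = [21, 39, 11, 2, 16, 42, 35] for k=0..6.
π_8 has 4 disjoint cycles with lengths [14, 14, 14, 1] on {0,…,42}.
n − c = 43 − 4 = 39; sign = (−1)^39 = -1.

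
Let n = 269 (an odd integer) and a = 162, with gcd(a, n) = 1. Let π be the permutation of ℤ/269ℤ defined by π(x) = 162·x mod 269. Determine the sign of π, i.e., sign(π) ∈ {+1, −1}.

-1

Orbit of 230 under x↦162x: [230, 138, 29, 125, 75, 45, 27]… (length divides ord_269(162)).
The orbit structure of x ↦ 162x mod 269: 2 orbits of sizes [268, 1].
2 cycles on 269: each ℓ→(−1)^(ℓ−1), product (−1)^267 = -1.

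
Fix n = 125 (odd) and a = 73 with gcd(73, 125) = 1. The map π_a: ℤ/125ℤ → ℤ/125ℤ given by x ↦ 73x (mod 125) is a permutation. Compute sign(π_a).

Orbit of 82 under x↦73x: [82, 111, 103, 19, 12, 1, 73]… (length divides ord_125(73)).
Decompose π into cycles: lengths [100, 20, 4, 1] (4 cycles, including the fixed point 0).
4 cycles on 125: each ℓ→(−1)^(ℓ−1), product (−1)^121 = -1.

-1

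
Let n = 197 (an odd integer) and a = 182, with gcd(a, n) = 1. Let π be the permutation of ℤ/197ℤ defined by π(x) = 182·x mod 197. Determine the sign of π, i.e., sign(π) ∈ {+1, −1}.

+1

Trace 156: π^k(156) = [156, 24, 34, 81, 164, 101, 61] for k=0..6.
Cycle lengths of π_182 on ℤ/197ℤ: [49, 49, 49, 49, 1]; 5 cycles in total.
n − c = 197 − 5 = 192; sign = (−1)^192 = +1.
Via Zolotarev, sign(π_{182}) = (182|197) = +1.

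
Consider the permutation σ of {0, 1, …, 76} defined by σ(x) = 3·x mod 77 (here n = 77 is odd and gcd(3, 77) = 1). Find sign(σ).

-1

Trace 47: π^k(47) = [47, 64, 38, 37, 34, 25, 75] for k=0..6.
6 cycles of lengths [30, 30, 6, 5, 5, 1].
6 cycles on 77: each ℓ→(−1)^(ℓ−1), product (−1)^71 = -1.
Zolotarev: (3|77) = -1, matching the cycle-count sign.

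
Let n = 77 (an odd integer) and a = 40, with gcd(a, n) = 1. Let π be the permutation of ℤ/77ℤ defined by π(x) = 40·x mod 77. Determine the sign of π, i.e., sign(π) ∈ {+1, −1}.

Start at x=41: 41 → 23 → 73 → 71 → 68 → 25 → 76 → … (one orbit).
Cycle lengths of π_40 on ℤ/77ℤ: [30, 30, 10, 6, 1]; 5 cycles in total.
77 − 5 = 72 transpositions; sign(π) = (−1)^72 = +1.
Zolotarev: (40|77) = +1, matching the cycle-count sign.

+1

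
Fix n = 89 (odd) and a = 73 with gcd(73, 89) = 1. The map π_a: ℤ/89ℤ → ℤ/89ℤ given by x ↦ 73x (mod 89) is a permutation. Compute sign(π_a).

+1

Start at x=50: 50 → 1 → 73 → 78 → 87 → 32 → 22 → … (one orbit).
Decompose π into cycles: lengths [22, 22, 22, 22, 1] (5 cycles, including the fixed point 0).
5 cycles on 89: each ℓ→(−1)^(ℓ−1), product (−1)^84 = +1.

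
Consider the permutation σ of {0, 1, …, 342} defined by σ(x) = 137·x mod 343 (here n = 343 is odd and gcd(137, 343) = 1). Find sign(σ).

+1

Trace 81: π^k(81) = [81, 121, 113, 46, 128, 43, 60] for k=0..6.
Decompose π into cycles: lengths [147, 147, 21, 21, 3, 3, 1] (7 cycles, including the fixed point 0).
Σ(ℓ_i−1) = 343−7 = 336; sign = (−1)^336 = +1.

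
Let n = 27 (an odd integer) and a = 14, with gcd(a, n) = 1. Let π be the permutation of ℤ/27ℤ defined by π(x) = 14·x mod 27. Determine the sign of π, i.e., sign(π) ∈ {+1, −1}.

-1

Orbit of 7 under x↦14x: [7, 17, 22, 11, 19, 23, 25]… (length divides ord_27(14)).
Decompose π into cycles: lengths [18, 6, 2, 1] (4 cycles, including the fixed point 0).
n − c = 27 − 4 = 23; sign = (−1)^23 = -1.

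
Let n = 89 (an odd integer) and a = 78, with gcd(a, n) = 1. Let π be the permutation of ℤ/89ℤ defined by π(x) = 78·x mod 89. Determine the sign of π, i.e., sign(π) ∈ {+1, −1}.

Start at x=16: 16 → 2 → 67 → 64 → 8 → 1 → 78 → … (one orbit).
Cycle lengths of π_78 on ℤ/89ℤ: [11, 11, 11, 11, 11, 11, 11, 11, 1]; 9 cycles in total.
n − c = 89 − 9 = 80; sign = (−1)^80 = +1.

+1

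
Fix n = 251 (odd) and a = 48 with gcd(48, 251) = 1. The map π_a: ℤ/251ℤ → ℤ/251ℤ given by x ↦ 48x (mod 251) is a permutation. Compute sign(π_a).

Trace 12: π^k(12) = [12, 74, 38, 67, 204, 3, 144] for k=0..6.
Cycle lengths of π_48 on ℤ/251ℤ: [125, 125, 1]; 3 cycles in total.
n − c = 251 − 3 = 248; sign = (−1)^248 = +1.
The Jacobi symbol (48|251) = +1 (Zolotarev) agrees.

+1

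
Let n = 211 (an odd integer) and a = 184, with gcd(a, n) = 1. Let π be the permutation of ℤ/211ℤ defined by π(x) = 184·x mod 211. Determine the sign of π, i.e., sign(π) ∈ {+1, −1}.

Orbit of 64 under x↦184x: [64, 171, 25, 169, 79, 188, 199]… (length divides ord_211(184)).
The orbit structure of x ↦ 184x mod 211: 7 orbits of sizes [35, 35, 35, 35, 35, 35, 1].
n − c = 211 − 7 = 204; sign = (−1)^204 = +1.
Via Zolotarev, sign(π_{184}) = (184|211) = +1.

+1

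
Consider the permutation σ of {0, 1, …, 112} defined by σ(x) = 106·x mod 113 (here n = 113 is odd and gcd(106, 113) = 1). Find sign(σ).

+1

Orbit of 49 under x↦106x: [49, 109, 28, 30, 16, 1, 106]… (length divides ord_113(106)).
π_106 has 17 disjoint cycles with lengths [7, 7, 7, 7, 7, 7, 7, 7, 7, 7, 7, 7, 7, 7, 7, 7, 1] on {0,…,112}.
17 cycles on 113: each ℓ→(−1)^(ℓ−1), product (−1)^96 = +1.
Check: (106/113) = +1 by Zolotarev.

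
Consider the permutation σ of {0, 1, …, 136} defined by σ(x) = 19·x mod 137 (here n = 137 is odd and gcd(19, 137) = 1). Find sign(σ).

Trace 109: π^k(109) = [109, 16, 30, 22, 7, 133, 61] for k=0..6.
The orbit structure of x ↦ 19x mod 137: 3 orbits of sizes [68, 68, 1].
137 − 3 = 134 transpositions; sign(π) = (−1)^134 = +1.

+1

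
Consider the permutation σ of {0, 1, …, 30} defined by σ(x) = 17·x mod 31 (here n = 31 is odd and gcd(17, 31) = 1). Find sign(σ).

-1

Trace 24: π^k(24) = [24, 5, 23, 19, 13, 4, 6] for k=0..6.
Cycle lengths of π_17 on ℤ/31ℤ: [30, 1]; 2 cycles in total.
n − c = 31 − 2 = 29; sign = (−1)^29 = -1.
(17|31)_J = -1 (Zolotarev's lemma cross-check).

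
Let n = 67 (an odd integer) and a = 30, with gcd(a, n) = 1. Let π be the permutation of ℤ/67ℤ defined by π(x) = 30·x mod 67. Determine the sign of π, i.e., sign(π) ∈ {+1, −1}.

Start at x=30: 30 → 29 → 66 → 37 → 38 → 1 → 30 (one orbit).
Cycle type of π: 6×11 + 1; total 12 cycles.
n − c = 67 − 12 = 55; sign = (−1)^55 = -1.
Zolotarev: (30|67) = -1, matching the cycle-count sign.

-1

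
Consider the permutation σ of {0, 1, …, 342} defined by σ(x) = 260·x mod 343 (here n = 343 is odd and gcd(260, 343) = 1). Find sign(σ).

Orbit of 113 under x↦260x: [113, 225, 190, 8, 22, 232, 295]… (length divides ord_343(260)).
Decompose π into cycles: lengths [49, 49, 49, 49, 49, 49, 7, 7, 7, 7, 7, 7, 1, 1, 1, 1, 1, 1, 1] (19 cycles, including the fixed point 0).
343 − 19 = 324 transpositions; sign(π) = (−1)^324 = +1.
Check: (260/343) = +1 by Zolotarev.

+1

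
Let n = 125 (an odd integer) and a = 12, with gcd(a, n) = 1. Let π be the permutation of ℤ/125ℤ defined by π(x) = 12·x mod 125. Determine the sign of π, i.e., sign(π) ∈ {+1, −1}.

-1

Trace 13: π^k(13) = [13, 31, 122, 89, 68, 66, 42] for k=0..6.
The orbit structure of x ↦ 12x mod 125: 4 orbits of sizes [100, 20, 4, 1].
sign(π) = (−1)^{n − #cycles} = (−1)^{125−4} = (−1)^121 = -1.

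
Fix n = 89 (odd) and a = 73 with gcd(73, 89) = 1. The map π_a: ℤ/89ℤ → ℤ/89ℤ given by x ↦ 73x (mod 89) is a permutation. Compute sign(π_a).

Trace 1: π^k(1) = [1, 73, 78, 87, 32, 22, 4] for k=0..6.
Cycle lengths of π_73 on ℤ/89ℤ: [22, 22, 22, 22, 1]; 5 cycles in total.
With 5 cycles on 89 points, sign = (−1)^{89−5} = +1.
Check: (73/89) = +1 by Zolotarev.

+1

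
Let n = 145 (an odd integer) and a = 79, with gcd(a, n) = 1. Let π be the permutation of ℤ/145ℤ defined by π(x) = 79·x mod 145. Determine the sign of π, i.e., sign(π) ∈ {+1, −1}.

Trace 1: π^k(1) = [1, 79, 6, 39, 36, 89, 71] for k=0..6.
The orbit structure of x ↦ 79x mod 145: 8 orbits of sizes [28, 28, 28, 28, 28, 2, 2, 1].
8 cycles on 145: each ℓ→(−1)^(ℓ−1), product (−1)^137 = -1.
(79|145)_J = -1 (Zolotarev's lemma cross-check).

-1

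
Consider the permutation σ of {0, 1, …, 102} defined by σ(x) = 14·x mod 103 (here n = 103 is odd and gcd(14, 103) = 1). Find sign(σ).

Orbit of 14 under x↦14x: [14, 93, 66, 100, 61, 30, 8]… (length divides ord_103(14)).
Cycle lengths of π_14 on ℤ/103ℤ: [17, 17, 17, 17, 17, 17, 1]; 7 cycles in total.
103 − 7 = 96 transpositions; sign(π) = (−1)^96 = +1.
(14|103)_J = +1 (Zolotarev's lemma cross-check).

+1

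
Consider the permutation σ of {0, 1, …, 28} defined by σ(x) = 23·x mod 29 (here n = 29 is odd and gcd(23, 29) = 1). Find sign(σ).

Trace 23: π^k(23) = [23, 7, 16, 20, 25, 24, 1] for k=0..6.
π_23 has 5 disjoint cycles with lengths [7, 7, 7, 7, 1] on {0,…,28}.
n − c = 29 − 5 = 24; sign = (−1)^24 = +1.
Via Zolotarev, sign(π_{23}) = (23|29) = +1.

+1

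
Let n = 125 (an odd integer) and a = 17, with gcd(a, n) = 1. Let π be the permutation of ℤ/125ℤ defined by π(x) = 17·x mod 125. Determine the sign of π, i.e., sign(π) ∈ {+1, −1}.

-1

Start at x=6: 6 → 102 → 109 → 103 → 1 → 17 → 39 → … (one orbit).
4 cycles of lengths [100, 20, 4, 1].
sign(π) = (−1)^{n − #cycles} = (−1)^{125−4} = (−1)^121 = -1.
Check: (17/125) = -1 by Zolotarev.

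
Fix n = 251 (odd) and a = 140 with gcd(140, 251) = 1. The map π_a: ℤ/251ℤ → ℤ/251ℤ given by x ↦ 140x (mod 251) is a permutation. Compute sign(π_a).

+1

Orbit of 16 under x↦140x: [16, 232, 101, 84, 214, 91, 190]… (length divides ord_251(140)).
Cycle type of π: 125×2 + 1; total 3 cycles.
n − c = 251 − 3 = 248; sign = (−1)^248 = +1.
Check: (140/251) = +1 by Zolotarev.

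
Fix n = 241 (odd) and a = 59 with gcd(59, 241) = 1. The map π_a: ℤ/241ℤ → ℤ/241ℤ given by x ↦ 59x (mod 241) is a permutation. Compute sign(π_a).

+1

Orbit of 150 under x↦59x: [150, 174, 144, 61, 225, 20, 216]… (length divides ord_241(59)).
Cycle lengths of π_59 on ℤ/241ℤ: [120, 120, 1]; 3 cycles in total.
241 − 3 = 238 transpositions; sign(π) = (−1)^238 = +1.
Check: (59/241) = +1 by Zolotarev.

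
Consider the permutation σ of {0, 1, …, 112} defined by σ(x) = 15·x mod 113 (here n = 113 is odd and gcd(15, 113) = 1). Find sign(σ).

Start at x=112: 112 → 98 → 1 → 15 → 112 (one orbit).
29 cycles of lengths [4, 4, 4, 4, 4, 4, 4, 4, 4, 4, 4, 4, 4, 4, 4, 4, 4, 4, 4, 4, 4, 4, 4, 4, 4, 4, 4, 4, 1].
Σ(ℓ_i−1) = 113−29 = 84; sign = (−1)^84 = +1.
Check: (15/113) = +1 by Zolotarev.

+1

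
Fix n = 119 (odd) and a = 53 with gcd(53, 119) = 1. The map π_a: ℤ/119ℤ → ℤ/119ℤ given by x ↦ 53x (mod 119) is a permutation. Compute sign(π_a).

+1

Trace 100: π^k(100) = [100, 64, 60, 86, 36, 4, 93] for k=0..6.
9 cycles of lengths [24, 24, 24, 24, 8, 8, 3, 3, 1].
Σ(ℓ_i−1) = 119−9 = 110; sign = (−1)^110 = +1.
The Jacobi symbol (53|119) = +1 (Zolotarev) agrees.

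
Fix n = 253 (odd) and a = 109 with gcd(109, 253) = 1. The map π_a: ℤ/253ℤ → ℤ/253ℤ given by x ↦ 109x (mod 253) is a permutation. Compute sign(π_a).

+1

Orbit of 43 under x↦109x: [43, 133, 76, 188, 252, 144, 10]… (length divides ord_253(109)).
17 cycles of lengths [22, 22, 22, 22, 22, 22, 22, 22, 22, 22, 22, 2, 2, 2, 2, 2, 1].
With 17 cycles on 253 points, sign = (−1)^{253−17} = +1.
The Jacobi symbol (109|253) = +1 (Zolotarev) agrees.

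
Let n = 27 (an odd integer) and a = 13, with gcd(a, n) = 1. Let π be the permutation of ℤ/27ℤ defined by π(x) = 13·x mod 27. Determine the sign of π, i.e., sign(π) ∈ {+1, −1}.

+1

Orbit of 4 under x↦13x: [4, 25, 1, 13, 7, 10, 22]… (length divides ord_27(13)).
π_13 has 7 disjoint cycles with lengths [9, 9, 3, 3, 1, 1, 1] on {0,…,26}.
n − c = 27 − 7 = 20; sign = (−1)^20 = +1.
Zolotarev: (13|27) = +1, matching the cycle-count sign.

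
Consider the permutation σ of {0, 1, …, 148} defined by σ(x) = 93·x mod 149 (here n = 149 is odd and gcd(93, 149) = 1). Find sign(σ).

-1

Trace 144: π^k(144) = [144, 131, 114, 23, 53, 12, 73] for k=0..6.
π_93 has 2 disjoint cycles with lengths [148, 1] on {0,…,148}.
Σ(ℓ_i−1) = 149−2 = 147; sign = (−1)^147 = -1.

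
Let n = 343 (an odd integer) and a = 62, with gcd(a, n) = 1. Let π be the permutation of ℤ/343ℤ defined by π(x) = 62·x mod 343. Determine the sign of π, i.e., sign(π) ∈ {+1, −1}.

-1

Orbit of 127 under x↦62x: [127, 328, 99, 307, 169, 188, 337]… (length divides ord_343(62)).
Decompose π into cycles: lengths [98, 98, 98, 14, 14, 14, 2, 2, 2, 1] (10 cycles, including the fixed point 0).
With 10 cycles on 343 points, sign = (−1)^{343−10} = -1.
Zolotarev: (62|343) = -1, matching the cycle-count sign.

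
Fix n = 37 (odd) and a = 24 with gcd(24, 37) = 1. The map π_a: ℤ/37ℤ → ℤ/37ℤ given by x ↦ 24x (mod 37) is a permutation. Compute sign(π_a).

-1

Start at x=10: 10 → 18 → 25 → 8 → 7 → 20 → 36 → … (one orbit).
Cycle lengths of π_24 on ℤ/37ℤ: [36, 1]; 2 cycles in total.
With 2 cycles on 37 points, sign = (−1)^{37−2} = -1.
Via Zolotarev, sign(π_{24}) = (24|37) = -1.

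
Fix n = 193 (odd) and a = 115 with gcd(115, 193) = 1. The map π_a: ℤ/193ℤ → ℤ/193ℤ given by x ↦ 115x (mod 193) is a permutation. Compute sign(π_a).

Orbit of 156 under x↦115x: [156, 184, 123, 56, 71, 59, 30]… (length divides ord_193(115)).
π_115 has 2 disjoint cycles with lengths [192, 1] on {0,…,192}.
193 − 2 = 191 transpositions; sign(π) = (−1)^191 = -1.
The Jacobi symbol (115|193) = -1 (Zolotarev) agrees.

-1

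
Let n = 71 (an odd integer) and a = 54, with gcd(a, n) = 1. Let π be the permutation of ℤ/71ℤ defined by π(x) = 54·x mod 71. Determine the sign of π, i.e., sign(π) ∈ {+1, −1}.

+1

Trace 57: π^k(57) = [57, 25, 1, 54, 5] for k=0..4.
Decompose π into cycles: lengths [5, 5, 5, 5, 5, 5, 5, 5, 5, 5, 5, 5, 5, 5, 1] (15 cycles, including the fixed point 0).
71 − 15 = 56 transpositions; sign(π) = (−1)^56 = +1.
Check: (54/71) = +1 by Zolotarev.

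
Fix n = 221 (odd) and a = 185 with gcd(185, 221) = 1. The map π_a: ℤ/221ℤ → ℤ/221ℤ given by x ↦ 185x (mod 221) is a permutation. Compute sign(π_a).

Orbit of 9 under x↦185x: [9, 118, 172, 217, 144, 120, 100]… (length divides ord_221(185)).
The orbit structure of x ↦ 185x mod 221: 15 orbits of sizes [24, 24, 24, 24, 24, 24, 24, 24, 8, 8, 3, 3, 3, 3, 1].
15 cycles on 221: each ℓ→(−1)^(ℓ−1), product (−1)^206 = +1.

+1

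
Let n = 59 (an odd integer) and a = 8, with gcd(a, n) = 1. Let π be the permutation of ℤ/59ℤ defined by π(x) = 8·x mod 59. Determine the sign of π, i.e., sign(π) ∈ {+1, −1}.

-1

Trace 46: π^k(46) = [46, 14, 53, 11, 29, 55, 27] for k=0..6.
Cycle lengths of π_8 on ℤ/59ℤ: [58, 1]; 2 cycles in total.
n − c = 59 − 2 = 57; sign = (−1)^57 = -1.
Zolotarev: (8|59) = -1, matching the cycle-count sign.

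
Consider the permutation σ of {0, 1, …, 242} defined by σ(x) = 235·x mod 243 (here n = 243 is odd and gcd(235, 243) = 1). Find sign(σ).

+1

Trace 136: π^k(136) = [136, 127, 199, 109, 100, 172, 82] for k=0..6.
27 cycles of lengths [27, 27, 27, 27, 27, 27, 9, 9, 9, 9, 9, 9, 3, 3, 3, 3, 3, 3, 1, 1, 1, 1, 1, 1, 1, 1, 1].
243 − 27 = 216 transpositions; sign(π) = (−1)^216 = +1.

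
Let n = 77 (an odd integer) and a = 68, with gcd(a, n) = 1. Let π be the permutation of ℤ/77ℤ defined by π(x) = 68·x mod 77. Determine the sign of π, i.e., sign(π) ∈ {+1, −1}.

Start at x=71: 71 → 54 → 53 → 62 → 58 → 17 → 1 → … (one orbit).
5 cycles of lengths [30, 30, 10, 6, 1].
sign(π) = (−1)^{n − #cycles} = (−1)^{77−5} = (−1)^72 = +1.
Check: (68/77) = +1 by Zolotarev.

+1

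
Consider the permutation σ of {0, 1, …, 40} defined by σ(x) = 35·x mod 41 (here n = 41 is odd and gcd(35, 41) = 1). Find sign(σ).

Orbit of 11 under x↦35x: [11, 16, 27, 2, 29, 31, 19]… (length divides ord_41(35)).
Decompose π into cycles: lengths [40, 1] (2 cycles, including the fixed point 0).
41 − 2 = 39 transpositions; sign(π) = (−1)^39 = -1.

-1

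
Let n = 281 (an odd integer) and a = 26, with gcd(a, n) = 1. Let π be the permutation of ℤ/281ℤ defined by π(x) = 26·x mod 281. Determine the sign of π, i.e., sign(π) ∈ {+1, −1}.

-1

Trace 133: π^k(133) = [133, 86, 269, 250, 37, 119, 3] for k=0..6.
Decompose π into cycles: lengths [280, 1] (2 cycles, including the fixed point 0).
With 2 cycles on 281 points, sign = (−1)^{281−2} = -1.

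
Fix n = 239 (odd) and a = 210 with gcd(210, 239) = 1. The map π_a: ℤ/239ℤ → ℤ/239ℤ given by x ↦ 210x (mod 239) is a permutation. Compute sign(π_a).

-1

Orbit of 118 under x↦210x: [118, 163, 53, 136, 119, 134, 177]… (length divides ord_239(210)).
Cycle lengths of π_210 on ℤ/239ℤ: [238, 1]; 2 cycles in total.
239 − 2 = 237 transpositions; sign(π) = (−1)^237 = -1.
Via Zolotarev, sign(π_{210}) = (210|239) = -1.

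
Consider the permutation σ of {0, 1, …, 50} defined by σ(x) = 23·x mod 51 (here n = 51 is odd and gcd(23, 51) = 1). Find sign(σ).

Orbit of 20 under x↦23x: [20, 1, 23, 19, 29, 4, 41]… (length divides ord_51(23)).
Cycle lengths of π_23 on ℤ/51ℤ: [16, 16, 16, 2, 1]; 5 cycles in total.
5 cycles on 51: each ℓ→(−1)^(ℓ−1), product (−1)^46 = +1.
Check: (23/51) = +1 by Zolotarev.

+1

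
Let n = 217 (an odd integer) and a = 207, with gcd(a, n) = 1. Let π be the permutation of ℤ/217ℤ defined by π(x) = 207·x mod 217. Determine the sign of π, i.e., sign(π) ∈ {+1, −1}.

-1

Start at x=88: 88 → 205 → 120 → 102 → 65 → 1 → 207 → … (one orbit).
Cycle lengths of π_207 on ℤ/217ℤ: [30, 30, 30, 30, 30, 30, 30, 3, 3, 1]; 10 cycles in total.
Σ(ℓ_i−1) = 217−10 = 207; sign = (−1)^207 = -1.
The Jacobi symbol (207|217) = -1 (Zolotarev) agrees.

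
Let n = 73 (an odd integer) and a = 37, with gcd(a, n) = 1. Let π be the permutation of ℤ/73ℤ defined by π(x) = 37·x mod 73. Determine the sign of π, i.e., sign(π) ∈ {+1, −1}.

Start at x=37: 37 → 55 → 64 → 32 → 16 → 8 → 4 → … (one orbit).
π_37 has 9 disjoint cycles with lengths [9, 9, 9, 9, 9, 9, 9, 9, 1] on {0,…,72}.
sign(π) = (−1)^{n − #cycles} = (−1)^{73−9} = (−1)^64 = +1.

+1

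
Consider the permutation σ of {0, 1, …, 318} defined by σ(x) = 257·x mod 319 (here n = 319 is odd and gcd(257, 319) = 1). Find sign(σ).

+1

Trace 257: π^k(257) = [257, 16, 284, 256, 78, 268, 291] for k=0..6.
π_257 has 15 disjoint cycles with lengths [35, 35, 35, 35, 35, 35, 35, 35, 7, 7, 7, 7, 5, 5, 1] on {0,…,318}.
n − c = 319 − 15 = 304; sign = (−1)^304 = +1.
The Jacobi symbol (257|319) = +1 (Zolotarev) agrees.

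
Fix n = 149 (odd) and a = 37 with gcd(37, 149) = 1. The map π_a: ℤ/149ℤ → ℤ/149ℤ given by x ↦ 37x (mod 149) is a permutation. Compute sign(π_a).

+1

Start at x=114: 114 → 46 → 63 → 96 → 125 → 6 → 73 → … (one orbit).
Cycle lengths of π_37 on ℤ/149ℤ: [37, 37, 37, 37, 1]; 5 cycles in total.
149 − 5 = 144 transpositions; sign(π) = (−1)^144 = +1.
The Jacobi symbol (37|149) = +1 (Zolotarev) agrees.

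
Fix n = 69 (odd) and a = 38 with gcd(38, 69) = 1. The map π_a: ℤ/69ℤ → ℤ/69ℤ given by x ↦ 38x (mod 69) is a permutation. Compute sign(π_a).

Orbit of 64 under x↦38x: [64, 17, 25, 53, 13, 11, 4]… (length divides ord_69(38)).
Decompose π into cycles: lengths [22, 22, 22, 2, 1] (5 cycles, including the fixed point 0).
sign(π) = (−1)^{n − #cycles} = (−1)^{69−5} = (−1)^64 = +1.
Via Zolotarev, sign(π_{38}) = (38|69) = +1.

+1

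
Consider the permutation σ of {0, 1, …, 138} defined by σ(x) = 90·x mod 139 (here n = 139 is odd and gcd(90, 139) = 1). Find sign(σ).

-1

Start at x=96: 96 → 22 → 34 → 2 → 41 → 76 → 29 → … (one orbit).
Cycle type of π: 138 + 1; total 2 cycles.
sign(π) = (−1)^{n − #cycles} = (−1)^{139−2} = (−1)^137 = -1.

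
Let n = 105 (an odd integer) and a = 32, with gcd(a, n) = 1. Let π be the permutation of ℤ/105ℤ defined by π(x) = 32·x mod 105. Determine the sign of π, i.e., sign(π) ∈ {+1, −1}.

+1

Trace 16: π^k(16) = [16, 92, 4, 23, 1, 32, 79] for k=0..6.
15 cycles of lengths [12, 12, 12, 12, 12, 12, 6, 6, 4, 4, 4, 3, 3, 2, 1].
Σ(ℓ_i−1) = 105−15 = 90; sign = (−1)^90 = +1.
The Jacobi symbol (32|105) = +1 (Zolotarev) agrees.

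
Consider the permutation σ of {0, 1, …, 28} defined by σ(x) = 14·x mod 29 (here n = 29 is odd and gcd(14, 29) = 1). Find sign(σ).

-1

Start at x=11: 11 → 9 → 10 → 24 → 17 → 6 → 26 → … (one orbit).
Cycle type of π: 28 + 1; total 2 cycles.
Σ(ℓ_i−1) = 29−2 = 27; sign = (−1)^27 = -1.
(14|29)_J = -1 (Zolotarev's lemma cross-check).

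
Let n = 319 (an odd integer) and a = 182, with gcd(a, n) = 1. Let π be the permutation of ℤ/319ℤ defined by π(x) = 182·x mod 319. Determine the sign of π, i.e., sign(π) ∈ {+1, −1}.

+1

Trace 36: π^k(36) = [36, 172, 42, 307, 49, 305, 4] for k=0..6.
Cycle type of π: 140×2 + 28 + 10 + 1; total 5 cycles.
Σ(ℓ_i−1) = 319−5 = 314; sign = (−1)^314 = +1.
Via Zolotarev, sign(π_{182}) = (182|319) = +1.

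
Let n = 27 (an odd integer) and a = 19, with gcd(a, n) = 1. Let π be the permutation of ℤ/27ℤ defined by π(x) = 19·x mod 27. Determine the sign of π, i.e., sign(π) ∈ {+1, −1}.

+1

Start at x=19: 19 → 10 → 1 → 19 (one orbit).
15 cycles of lengths [3, 3, 3, 3, 3, 3, 1, 1, 1, 1, 1, 1, 1, 1, 1].
With 15 cycles on 27 points, sign = (−1)^{27−15} = +1.
Check: (19/27) = +1 by Zolotarev.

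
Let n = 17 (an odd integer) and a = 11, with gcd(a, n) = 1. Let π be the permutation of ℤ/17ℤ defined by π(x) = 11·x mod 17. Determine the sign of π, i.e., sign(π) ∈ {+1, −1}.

-1

Start at x=13: 13 → 7 → 9 → 14 → 1 → 11 → 2 → … (one orbit).
2 cycles of lengths [16, 1].
Σ(ℓ_i−1) = 17−2 = 15; sign = (−1)^15 = -1.
Via Zolotarev, sign(π_{11}) = (11|17) = -1.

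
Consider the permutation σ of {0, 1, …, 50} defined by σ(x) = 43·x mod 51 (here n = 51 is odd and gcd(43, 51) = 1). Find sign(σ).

+1

Orbit of 43 under x↦43x: [43, 13, 49, 16, 25, 4, 19]… (length divides ord_51(43)).
Decompose π into cycles: lengths [8, 8, 8, 8, 8, 8, 1, 1, 1] (9 cycles, including the fixed point 0).
51 − 9 = 42 transpositions; sign(π) = (−1)^42 = +1.
(43|51)_J = +1 (Zolotarev's lemma cross-check).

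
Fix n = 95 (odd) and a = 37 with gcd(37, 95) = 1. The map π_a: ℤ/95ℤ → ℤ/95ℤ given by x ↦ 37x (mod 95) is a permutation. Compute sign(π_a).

+1

Trace 37: π^k(37) = [37, 39, 18, 1] for k=0..3.
Cycle type of π: 4×19 + 2×9 + 1; total 29 cycles.
n − c = 95 − 29 = 66; sign = (−1)^66 = +1.
(37|95)_J = +1 (Zolotarev's lemma cross-check).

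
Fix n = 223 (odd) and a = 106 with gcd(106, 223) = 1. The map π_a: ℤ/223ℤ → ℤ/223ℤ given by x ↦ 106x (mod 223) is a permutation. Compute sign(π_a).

Orbit of 197 under x↦106x: [197, 143, 217, 33, 153, 162, 1]… (length divides ord_223(106)).
π_106 has 3 disjoint cycles with lengths [111, 111, 1] on {0,…,222}.
sign(π) = (−1)^{n − #cycles} = (−1)^{223−3} = (−1)^220 = +1.

+1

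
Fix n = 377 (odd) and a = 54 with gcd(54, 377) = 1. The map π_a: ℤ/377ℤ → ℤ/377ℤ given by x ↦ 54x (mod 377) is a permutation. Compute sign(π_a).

-1

Trace 152: π^k(152) = [152, 291, 257, 306, 313, 314, 368] for k=0..6.
π_54 has 10 disjoint cycles with lengths [84, 84, 84, 84, 12, 7, 7, 7, 7, 1] on {0,…,376}.
Σ(ℓ_i−1) = 377−10 = 367; sign = (−1)^367 = -1.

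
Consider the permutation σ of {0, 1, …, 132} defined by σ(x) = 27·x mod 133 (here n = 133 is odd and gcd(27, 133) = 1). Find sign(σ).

Orbit of 132 under x↦27x: [132, 106, 69, 1, 27, 64]… (length divides ord_133(27)).
Decompose π into cycles: lengths [6, 6, 6, 6, 6, 6, 6, 6, 6, 6, 6, 6, 6, 6, 6, 6, 6, 6, 6, 6, 6, 2, 2, 2, 1] (25 cycles, including the fixed point 0).
133 − 25 = 108 transpositions; sign(π) = (−1)^108 = +1.
The Jacobi symbol (27|133) = +1 (Zolotarev) agrees.

+1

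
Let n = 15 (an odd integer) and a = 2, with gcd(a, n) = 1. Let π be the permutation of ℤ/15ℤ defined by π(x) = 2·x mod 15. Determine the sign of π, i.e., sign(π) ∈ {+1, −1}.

+1

Start at x=8: 8 → 1 → 2 → 4 → 8 (one orbit).
Cycle lengths of π_2 on ℤ/15ℤ: [4, 4, 4, 2, 1]; 5 cycles in total.
n − c = 15 − 5 = 10; sign = (−1)^10 = +1.
Zolotarev: (2|15) = +1, matching the cycle-count sign.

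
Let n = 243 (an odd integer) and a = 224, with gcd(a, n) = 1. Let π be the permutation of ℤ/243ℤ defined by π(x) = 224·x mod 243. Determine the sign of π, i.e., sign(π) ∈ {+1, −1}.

-1

Orbit of 8 under x↦224x: [8, 91, 215, 46, 98, 82, 143]… (length divides ord_243(224)).
Decompose π into cycles: lengths [54, 54, 54, 18, 18, 18, 6, 6, 6, 2, 2, 2, 2, 1] (14 cycles, including the fixed point 0).
Σ(ℓ_i−1) = 243−14 = 229; sign = (−1)^229 = -1.
Zolotarev: (224|243) = -1, matching the cycle-count sign.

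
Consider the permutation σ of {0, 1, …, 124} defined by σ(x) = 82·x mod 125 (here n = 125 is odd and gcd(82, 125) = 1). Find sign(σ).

Orbit of 26 under x↦82x: [26, 7, 74, 68, 76, 107, 24]… (length divides ord_125(82)).
The orbit structure of x ↦ 82x mod 125: 12 orbits of sizes [20, 20, 20, 20, 20, 4, 4, 4, 4, 4, 4, 1].
12 cycles on 125: each ℓ→(−1)^(ℓ−1), product (−1)^113 = -1.
Zolotarev: (82|125) = -1, matching the cycle-count sign.

-1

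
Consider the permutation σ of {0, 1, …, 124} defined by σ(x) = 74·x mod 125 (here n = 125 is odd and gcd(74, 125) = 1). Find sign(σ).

Start at x=49: 49 → 1 → 74 → 101 → 99 → 76 → 124 → … (one orbit).
Decompose π into cycles: lengths [10, 10, 10, 10, 10, 10, 10, 10, 10, 10, 2, 2, 2, 2, 2, 2, 2, 2, 2, 2, 2, 2, 1] (23 cycles, including the fixed point 0).
sign(π) = (−1)^{n − #cycles} = (−1)^{125−23} = (−1)^102 = +1.
(74|125)_J = +1 (Zolotarev's lemma cross-check).

+1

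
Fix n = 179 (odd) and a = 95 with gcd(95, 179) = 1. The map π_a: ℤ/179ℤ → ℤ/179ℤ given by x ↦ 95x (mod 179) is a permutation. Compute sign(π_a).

Orbit of 61 under x↦95x: [61, 67, 100, 13, 161, 80, 82]… (length divides ord_179(95)).
Cycle type of π: 89×2 + 1; total 3 cycles.
3 cycles on 179: each ℓ→(−1)^(ℓ−1), product (−1)^176 = +1.

+1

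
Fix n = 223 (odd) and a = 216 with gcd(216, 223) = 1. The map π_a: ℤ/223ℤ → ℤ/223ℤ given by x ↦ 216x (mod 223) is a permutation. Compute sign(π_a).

Orbit of 82 under x↦216x: [82, 95, 4, 195, 196, 189, 15]… (length divides ord_223(216)).
Cycle lengths of π_216 on ℤ/223ℤ: [74, 74, 74, 1]; 4 cycles in total.
sign(π) = (−1)^{n − #cycles} = (−1)^{223−4} = (−1)^219 = -1.
Check: (216/223) = -1 by Zolotarev.

-1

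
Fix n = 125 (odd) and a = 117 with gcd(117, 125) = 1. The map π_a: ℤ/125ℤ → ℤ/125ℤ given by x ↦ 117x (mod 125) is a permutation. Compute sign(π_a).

-1

Start at x=32: 32 → 119 → 48 → 116 → 72 → 49 → 108 → … (one orbit).
Decompose π into cycles: lengths [100, 20, 4, 1] (4 cycles, including the fixed point 0).
n − c = 125 − 4 = 121; sign = (−1)^121 = -1.
(117|125)_J = -1 (Zolotarev's lemma cross-check).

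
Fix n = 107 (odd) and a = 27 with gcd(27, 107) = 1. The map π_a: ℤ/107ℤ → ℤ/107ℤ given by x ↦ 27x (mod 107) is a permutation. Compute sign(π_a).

Orbit of 56 under x↦27x: [56, 14, 57, 41, 37, 36, 9]… (length divides ord_107(27)).
3 cycles of lengths [53, 53, 1].
n − c = 107 − 3 = 104; sign = (−1)^104 = +1.
The Jacobi symbol (27|107) = +1 (Zolotarev) agrees.

+1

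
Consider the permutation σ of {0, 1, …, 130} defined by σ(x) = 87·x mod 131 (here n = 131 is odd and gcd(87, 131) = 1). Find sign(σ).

-1

Trace 84: π^k(84) = [84, 103, 53, 26, 35, 32, 33] for k=0..6.
2 cycles of lengths [130, 1].
131 − 2 = 129 transpositions; sign(π) = (−1)^129 = -1.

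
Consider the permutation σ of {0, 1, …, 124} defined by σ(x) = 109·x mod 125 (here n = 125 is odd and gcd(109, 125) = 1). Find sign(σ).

+1

Orbit of 41 under x↦109x: [41, 94, 121, 64, 101, 9, 106]… (length divides ord_125(109)).
7 cycles of lengths [50, 50, 10, 10, 2, 2, 1].
sign(π) = (−1)^{n − #cycles} = (−1)^{125−7} = (−1)^118 = +1.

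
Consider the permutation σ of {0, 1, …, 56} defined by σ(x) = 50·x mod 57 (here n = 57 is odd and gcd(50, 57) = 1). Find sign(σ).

Trace 50: π^k(50) = [50, 49, 56, 7, 8, 1] for k=0..5.
The orbit structure of x ↦ 50x mod 57: 11 orbits of sizes [6, 6, 6, 6, 6, 6, 6, 6, 6, 2, 1].
Σ(ℓ_i−1) = 57−11 = 46; sign = (−1)^46 = +1.
The Jacobi symbol (50|57) = +1 (Zolotarev) agrees.

+1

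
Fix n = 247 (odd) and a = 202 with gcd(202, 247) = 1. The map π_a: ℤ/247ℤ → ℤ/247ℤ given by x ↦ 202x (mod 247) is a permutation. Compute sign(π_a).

+1

Orbit of 240 under x↦202x: [240, 68, 151, 121, 236, 1, 202]… (length divides ord_247(202)).
Cycle type of π: 12×19 + 6×3 + 1; total 23 cycles.
n − c = 247 − 23 = 224; sign = (−1)^224 = +1.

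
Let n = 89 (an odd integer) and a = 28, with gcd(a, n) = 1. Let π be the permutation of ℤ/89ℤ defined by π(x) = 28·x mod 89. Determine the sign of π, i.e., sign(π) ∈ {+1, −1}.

-1

Trace 23: π^k(23) = [23, 21, 54, 88, 61, 17, 31] for k=0..6.
2 cycles of lengths [88, 1].
89 − 2 = 87 transpositions; sign(π) = (−1)^87 = -1.
(28|89)_J = -1 (Zolotarev's lemma cross-check).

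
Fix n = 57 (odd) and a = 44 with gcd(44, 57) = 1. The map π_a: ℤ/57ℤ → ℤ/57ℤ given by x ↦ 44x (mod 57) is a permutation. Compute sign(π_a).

-1

Orbit of 20 under x↦44x: [20, 25, 17, 7, 23, 43, 11]… (length divides ord_57(44)).
6 cycles of lengths [18, 18, 9, 9, 2, 1].
n − c = 57 − 6 = 51; sign = (−1)^51 = -1.
Check: (44/57) = -1 by Zolotarev.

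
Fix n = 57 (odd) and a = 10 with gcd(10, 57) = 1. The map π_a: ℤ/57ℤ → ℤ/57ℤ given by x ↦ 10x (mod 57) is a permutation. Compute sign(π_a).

Trace 4: π^k(4) = [4, 40, 1, 10, 43, 31, 25] for k=0..6.
The orbit structure of x ↦ 10x mod 57: 6 orbits of sizes [18, 18, 18, 1, 1, 1].
sign(π) = (−1)^{n − #cycles} = (−1)^{57−6} = (−1)^51 = -1.
Zolotarev: (10|57) = -1, matching the cycle-count sign.

-1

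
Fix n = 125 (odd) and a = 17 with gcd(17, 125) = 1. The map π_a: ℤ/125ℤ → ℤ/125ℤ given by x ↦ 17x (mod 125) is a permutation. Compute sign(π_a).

Orbit of 32 under x↦17x: [32, 44, 123, 91, 47, 49, 83]… (length divides ord_125(17)).
4 cycles of lengths [100, 20, 4, 1].
With 4 cycles on 125 points, sign = (−1)^{125−4} = -1.
The Jacobi symbol (17|125) = -1 (Zolotarev) agrees.

-1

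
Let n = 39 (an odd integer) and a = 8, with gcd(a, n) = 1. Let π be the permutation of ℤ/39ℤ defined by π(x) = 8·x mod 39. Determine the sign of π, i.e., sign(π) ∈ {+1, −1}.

Orbit of 8 under x↦8x: [8, 25, 5, 1]… (length divides ord_39(8)).
Cycle type of π: 4×9 + 2 + 1; total 11 cycles.
n − c = 39 − 11 = 28; sign = (−1)^28 = +1.
Zolotarev: (8|39) = +1, matching the cycle-count sign.

+1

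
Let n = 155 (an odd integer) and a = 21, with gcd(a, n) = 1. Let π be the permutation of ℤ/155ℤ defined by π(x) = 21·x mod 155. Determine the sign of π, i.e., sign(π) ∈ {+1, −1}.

Orbit of 136 under x↦21x: [136, 66, 146, 121, 61, 41, 86]… (length divides ord_155(21)).
Cycle lengths of π_21 on ℤ/155ℤ: [30, 30, 30, 30, 30, 1, 1, 1, 1, 1]; 10 cycles in total.
sign(π) = (−1)^{n − #cycles} = (−1)^{155−10} = (−1)^145 = -1.
(21|155)_J = -1 (Zolotarev's lemma cross-check).

-1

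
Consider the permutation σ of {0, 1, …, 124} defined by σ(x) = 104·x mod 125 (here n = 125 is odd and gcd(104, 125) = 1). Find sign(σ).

Trace 56: π^k(56) = [56, 74, 71, 9, 61, 94, 26] for k=0..6.
π_104 has 7 disjoint cycles with lengths [50, 50, 10, 10, 2, 2, 1] on {0,…,124}.
Σ(ℓ_i−1) = 125−7 = 118; sign = (−1)^118 = +1.
Check: (104/125) = +1 by Zolotarev.

+1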